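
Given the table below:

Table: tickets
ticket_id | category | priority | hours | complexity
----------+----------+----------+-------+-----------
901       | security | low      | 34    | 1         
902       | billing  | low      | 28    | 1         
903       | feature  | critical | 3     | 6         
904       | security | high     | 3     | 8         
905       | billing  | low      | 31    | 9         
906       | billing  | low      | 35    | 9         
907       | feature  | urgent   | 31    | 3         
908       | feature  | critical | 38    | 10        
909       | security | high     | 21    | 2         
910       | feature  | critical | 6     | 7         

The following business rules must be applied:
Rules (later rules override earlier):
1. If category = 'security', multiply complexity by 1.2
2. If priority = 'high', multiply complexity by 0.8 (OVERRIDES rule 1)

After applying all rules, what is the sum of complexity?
54.2

Step 1: Rule 2 takes priority for records with priority = 'high'
  - 2 records: 10 × 0.8 = 8.0
Step 2: Rule 1 applies to remaining records with category = 'security'
  - 1 records: 1 × 1.2 = 1.2
Step 3: Other records unchanged: 45
Step 4: Final sum = 8.0 + 1.2 + 45 = 54.2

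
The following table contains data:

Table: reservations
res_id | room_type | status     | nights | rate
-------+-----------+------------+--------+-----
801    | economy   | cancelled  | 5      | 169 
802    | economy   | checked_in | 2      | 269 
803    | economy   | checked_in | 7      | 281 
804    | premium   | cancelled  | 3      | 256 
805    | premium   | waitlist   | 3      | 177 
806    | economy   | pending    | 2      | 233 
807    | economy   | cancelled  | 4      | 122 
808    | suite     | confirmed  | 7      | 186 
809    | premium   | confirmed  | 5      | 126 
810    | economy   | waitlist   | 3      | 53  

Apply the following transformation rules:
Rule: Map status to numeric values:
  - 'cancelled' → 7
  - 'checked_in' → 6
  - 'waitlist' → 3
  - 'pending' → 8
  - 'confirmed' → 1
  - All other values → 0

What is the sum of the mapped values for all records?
49

Step 1: Apply mapping to each record
Step 2: Count by status:
  'cancelled': 3 records × 7 = 21
  'checked_in': 2 records × 6 = 12
  'waitlist': 2 records × 3 = 6
  'pending': 1 records × 8 = 8
  'confirmed': 2 records × 1 = 2
Step 3: Sum all mapped values = 49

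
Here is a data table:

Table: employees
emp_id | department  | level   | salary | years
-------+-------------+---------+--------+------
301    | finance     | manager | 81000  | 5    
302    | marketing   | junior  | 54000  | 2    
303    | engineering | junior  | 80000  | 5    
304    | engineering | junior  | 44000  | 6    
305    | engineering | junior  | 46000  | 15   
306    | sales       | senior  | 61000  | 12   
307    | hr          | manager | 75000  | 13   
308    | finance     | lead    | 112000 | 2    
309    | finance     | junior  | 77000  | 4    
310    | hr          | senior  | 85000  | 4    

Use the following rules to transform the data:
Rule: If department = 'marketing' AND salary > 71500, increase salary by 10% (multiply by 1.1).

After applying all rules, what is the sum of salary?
715000

Step 1: Find records where department = 'marketing' AND salary > 71500
Step 2: 0 records match, summing to 0
Step 3: After multiplier: 0 × 1.1 = 0.0
Step 4: Unaffected records sum: 715000
Step 5: Final sum = 0.0 + 715000 = 715000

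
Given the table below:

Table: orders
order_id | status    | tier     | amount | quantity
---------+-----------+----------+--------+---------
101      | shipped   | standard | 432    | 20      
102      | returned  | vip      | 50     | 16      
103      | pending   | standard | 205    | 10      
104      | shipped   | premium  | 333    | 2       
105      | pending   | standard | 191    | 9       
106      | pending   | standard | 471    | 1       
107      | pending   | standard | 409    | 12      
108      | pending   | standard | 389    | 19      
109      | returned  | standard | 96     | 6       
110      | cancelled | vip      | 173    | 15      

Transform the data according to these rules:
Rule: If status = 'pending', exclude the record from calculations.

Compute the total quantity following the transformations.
59

Step 1: Identify records where status = 'pending'
Step 2: The excluded records sum to 51
Step 3: Original total quantity = 110
Step 4: Remaining total = 110 - 51 = 59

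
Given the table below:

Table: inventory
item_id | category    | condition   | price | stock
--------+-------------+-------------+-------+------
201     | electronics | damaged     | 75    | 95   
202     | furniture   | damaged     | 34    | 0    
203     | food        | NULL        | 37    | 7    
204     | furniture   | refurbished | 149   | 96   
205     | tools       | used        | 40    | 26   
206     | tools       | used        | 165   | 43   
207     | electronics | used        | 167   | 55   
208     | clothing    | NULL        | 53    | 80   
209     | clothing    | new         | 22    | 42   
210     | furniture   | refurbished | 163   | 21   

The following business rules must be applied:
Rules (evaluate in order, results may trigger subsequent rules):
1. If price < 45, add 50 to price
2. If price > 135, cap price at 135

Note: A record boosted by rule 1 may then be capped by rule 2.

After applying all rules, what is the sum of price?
1001

Step 1: Apply rule 1 to records with price < 45
  - 4 records get bonus of 50
  - Of these, 0 records then exceed 135 and get capped
Step 2: Apply rule 2 to records with price > 135
  - 4 records (original) are capped
Step 3: Calculate final sum = 1001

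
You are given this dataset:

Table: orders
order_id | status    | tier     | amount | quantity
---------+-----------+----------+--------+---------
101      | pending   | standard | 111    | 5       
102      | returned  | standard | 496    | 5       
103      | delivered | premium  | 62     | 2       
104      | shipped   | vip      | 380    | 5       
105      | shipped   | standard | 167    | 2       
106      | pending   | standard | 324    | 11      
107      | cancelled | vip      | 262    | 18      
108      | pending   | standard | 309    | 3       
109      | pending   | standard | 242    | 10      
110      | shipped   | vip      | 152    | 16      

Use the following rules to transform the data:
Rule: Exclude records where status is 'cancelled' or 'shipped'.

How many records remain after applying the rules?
6

Step 1: Count records to exclude
  - 1 (cancelled) + 3 (shipped) = 4 records
Step 2: Total records: 10
Step 3: Remaining = 10 - 4 = 6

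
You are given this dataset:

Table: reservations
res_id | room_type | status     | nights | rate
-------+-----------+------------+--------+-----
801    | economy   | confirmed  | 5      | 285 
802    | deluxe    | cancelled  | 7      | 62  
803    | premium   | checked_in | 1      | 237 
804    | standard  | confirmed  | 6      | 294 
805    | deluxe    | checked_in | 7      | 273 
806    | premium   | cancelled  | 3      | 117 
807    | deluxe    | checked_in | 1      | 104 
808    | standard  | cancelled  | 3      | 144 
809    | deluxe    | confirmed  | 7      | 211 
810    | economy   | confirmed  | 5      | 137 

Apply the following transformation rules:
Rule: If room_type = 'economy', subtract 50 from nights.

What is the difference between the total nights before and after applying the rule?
100

Step 1: Original sum of nights = 45
Step 2: 2 records have room_type = 'economy'
Step 3: Each affected record changes by -50
Step 4: Total change = 2 × -50 = -100
Step 5: New sum = 45 + -100 = -55
Step 6: Difference = |-55 - 45| = 100
        (Sum decreased by 100)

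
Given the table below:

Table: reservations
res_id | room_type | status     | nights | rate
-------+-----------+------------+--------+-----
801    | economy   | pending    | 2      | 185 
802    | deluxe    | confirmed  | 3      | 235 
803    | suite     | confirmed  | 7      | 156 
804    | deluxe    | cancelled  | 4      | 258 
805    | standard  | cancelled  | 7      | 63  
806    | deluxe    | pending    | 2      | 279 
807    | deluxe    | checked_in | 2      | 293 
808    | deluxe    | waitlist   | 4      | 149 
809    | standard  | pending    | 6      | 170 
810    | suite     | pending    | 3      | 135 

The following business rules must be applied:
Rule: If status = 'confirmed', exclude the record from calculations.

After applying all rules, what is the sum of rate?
1532

Step 1: Identify records where status = 'confirmed'
Step 2: The excluded records sum to 391
Step 3: Original total rate = 1923
Step 4: Remaining total = 1923 - 391 = 1532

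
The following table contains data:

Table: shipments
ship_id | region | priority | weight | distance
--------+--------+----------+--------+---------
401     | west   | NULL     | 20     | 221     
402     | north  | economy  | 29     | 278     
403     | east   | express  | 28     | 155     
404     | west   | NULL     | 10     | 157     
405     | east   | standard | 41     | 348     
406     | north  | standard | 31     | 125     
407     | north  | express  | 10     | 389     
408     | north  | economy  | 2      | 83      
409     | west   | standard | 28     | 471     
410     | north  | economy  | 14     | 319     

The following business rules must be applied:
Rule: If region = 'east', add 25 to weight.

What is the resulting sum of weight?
263

Step 1: Count records where region = 'east': 2
Step 2: Total bonus added: 2 × 25 = 50
Step 3: Original sum of weight: 213
Step 4: Final sum = 213 + 50 = 263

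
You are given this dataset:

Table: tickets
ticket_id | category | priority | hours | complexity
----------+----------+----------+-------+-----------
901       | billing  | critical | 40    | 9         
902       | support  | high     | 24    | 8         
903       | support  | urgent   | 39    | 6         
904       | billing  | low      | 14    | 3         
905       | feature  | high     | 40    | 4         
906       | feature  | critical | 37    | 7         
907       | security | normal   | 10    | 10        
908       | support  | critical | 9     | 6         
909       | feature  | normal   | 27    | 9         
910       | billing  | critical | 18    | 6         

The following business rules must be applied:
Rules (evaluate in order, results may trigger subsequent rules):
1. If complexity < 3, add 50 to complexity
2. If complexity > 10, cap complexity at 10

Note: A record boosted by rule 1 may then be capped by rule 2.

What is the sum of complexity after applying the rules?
68

Step 1: Apply rule 1 to records with complexity < 3
  - 0 records get bonus of 50
  - Of these, 0 records then exceed 10 and get capped
Step 2: Apply rule 2 to records with complexity > 10
  - 0 records (original) are capped
Step 3: Calculate final sum = 68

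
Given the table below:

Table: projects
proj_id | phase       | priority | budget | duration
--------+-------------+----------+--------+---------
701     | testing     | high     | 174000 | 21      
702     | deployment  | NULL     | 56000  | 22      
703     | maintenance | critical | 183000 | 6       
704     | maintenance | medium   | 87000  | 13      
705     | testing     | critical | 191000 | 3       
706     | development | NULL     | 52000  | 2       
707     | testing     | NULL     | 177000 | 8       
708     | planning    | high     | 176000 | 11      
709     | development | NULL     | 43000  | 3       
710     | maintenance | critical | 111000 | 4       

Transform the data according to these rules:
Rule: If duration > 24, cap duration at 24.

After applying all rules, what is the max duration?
22

Step 1: Original maximum duration = 22
Step 2: Check cap of 24 against maximum
Step 3: No records exceed the cap (max 22 <= cap 24), so no capping applies
Step 4: Maximum after transformation = 22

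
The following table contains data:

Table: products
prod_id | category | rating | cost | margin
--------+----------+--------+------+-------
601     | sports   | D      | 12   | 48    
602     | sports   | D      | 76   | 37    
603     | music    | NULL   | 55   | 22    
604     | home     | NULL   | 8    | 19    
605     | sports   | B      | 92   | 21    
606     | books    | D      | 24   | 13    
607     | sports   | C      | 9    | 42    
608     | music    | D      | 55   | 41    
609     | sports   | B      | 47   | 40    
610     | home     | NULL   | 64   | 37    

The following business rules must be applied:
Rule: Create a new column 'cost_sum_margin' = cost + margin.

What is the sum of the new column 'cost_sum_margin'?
762

Step 1: For each record, compute cost + margin
Example calculations:
  12 + 48 = 60
  76 + 37 = 113
  55 + 22 = 77
  ...
Step 2: Sum all derived values
Step 3: Total = 762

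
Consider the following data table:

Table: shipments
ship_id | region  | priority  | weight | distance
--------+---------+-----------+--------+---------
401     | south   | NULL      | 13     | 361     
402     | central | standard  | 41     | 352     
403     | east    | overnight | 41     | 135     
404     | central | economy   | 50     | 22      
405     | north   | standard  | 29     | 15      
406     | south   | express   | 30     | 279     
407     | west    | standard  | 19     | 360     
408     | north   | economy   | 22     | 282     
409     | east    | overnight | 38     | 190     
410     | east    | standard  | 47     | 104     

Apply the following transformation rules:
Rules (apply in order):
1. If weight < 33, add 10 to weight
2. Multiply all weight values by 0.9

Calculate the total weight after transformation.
342.0

Step 1: Apply Rule 1 - Add 10 to records with weight < 33
  - 5 records affected: 113 + (5 × 10) = 163
  - Unaffected records: 217
  - Sum after Rule 1: 380
Step 2: Apply Rule 2 - Multiply all by 0.9
  - 380 × 0.9 = 342.0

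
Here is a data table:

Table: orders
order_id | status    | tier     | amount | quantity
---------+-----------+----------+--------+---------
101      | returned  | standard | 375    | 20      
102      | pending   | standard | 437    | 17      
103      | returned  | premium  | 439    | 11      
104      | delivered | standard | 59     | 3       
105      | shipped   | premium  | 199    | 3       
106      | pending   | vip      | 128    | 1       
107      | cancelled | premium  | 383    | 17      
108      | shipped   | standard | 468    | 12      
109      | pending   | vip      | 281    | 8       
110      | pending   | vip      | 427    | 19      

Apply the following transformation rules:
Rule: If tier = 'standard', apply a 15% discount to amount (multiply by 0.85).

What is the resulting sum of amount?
2995.15

Step 1: Records with tier = 'standard' have total amount = 1339
Step 2: Apply multiplier: 1339 × 0.85 = 1138.15
Step 3: Other records total: 1857
Step 4: Final sum = 1138.15 + 1857 = 2995.15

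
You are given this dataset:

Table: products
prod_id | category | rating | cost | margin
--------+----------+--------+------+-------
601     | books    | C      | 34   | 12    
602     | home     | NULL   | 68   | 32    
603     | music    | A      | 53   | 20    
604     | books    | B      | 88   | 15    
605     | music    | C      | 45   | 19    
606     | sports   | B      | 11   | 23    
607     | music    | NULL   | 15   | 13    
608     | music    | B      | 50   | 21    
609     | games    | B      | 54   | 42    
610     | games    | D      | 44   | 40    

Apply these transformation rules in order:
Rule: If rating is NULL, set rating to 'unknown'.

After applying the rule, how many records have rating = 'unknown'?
2

Step 1: Count records where rating IS NULL
Step 2: Found 2 records with NULL rating
Step 3: These records will have rating set to 'unknown'
Step 4: Records already having rating = 'unknown': 0
Step 5: Answer: 2 + 0 = 2 records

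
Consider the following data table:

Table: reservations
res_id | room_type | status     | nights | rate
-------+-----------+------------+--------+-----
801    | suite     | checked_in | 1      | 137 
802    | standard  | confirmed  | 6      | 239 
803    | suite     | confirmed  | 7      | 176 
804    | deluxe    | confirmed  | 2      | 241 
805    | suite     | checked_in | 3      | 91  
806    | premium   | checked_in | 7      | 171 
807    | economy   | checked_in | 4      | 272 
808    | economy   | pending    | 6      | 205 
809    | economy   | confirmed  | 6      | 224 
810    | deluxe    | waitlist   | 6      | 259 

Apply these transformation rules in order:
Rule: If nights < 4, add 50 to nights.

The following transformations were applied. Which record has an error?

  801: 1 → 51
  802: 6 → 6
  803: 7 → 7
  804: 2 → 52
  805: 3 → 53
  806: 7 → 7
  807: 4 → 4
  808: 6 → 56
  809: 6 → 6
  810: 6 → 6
Record 808 has an error. The correct transformed value should be 6, not 56.

Step 1: Check each record against the rule
Step 2: Record 808 has nights = 6
Step 3: Since 6 >= 4, the bonus should not have been applied
Step 4: Correct value = 6, but claimed value = 56
Conclusion: Record 808 has the error.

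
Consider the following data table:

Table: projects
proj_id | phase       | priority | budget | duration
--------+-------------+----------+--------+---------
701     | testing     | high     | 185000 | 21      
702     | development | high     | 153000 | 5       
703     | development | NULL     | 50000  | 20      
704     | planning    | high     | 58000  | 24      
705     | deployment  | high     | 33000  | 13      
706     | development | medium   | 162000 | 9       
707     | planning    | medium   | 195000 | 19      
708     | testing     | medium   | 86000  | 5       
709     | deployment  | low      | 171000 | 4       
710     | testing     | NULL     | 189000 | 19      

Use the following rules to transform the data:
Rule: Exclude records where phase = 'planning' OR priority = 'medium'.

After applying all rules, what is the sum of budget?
781000

Step 1: Find records where phase = 'planning' OR priority = 'medium'
Step 2: 4 records match, summing to 501000
Step 3: Original sum: 1282000
Step 4: Remaining sum = 1282000 - 501000 = 781000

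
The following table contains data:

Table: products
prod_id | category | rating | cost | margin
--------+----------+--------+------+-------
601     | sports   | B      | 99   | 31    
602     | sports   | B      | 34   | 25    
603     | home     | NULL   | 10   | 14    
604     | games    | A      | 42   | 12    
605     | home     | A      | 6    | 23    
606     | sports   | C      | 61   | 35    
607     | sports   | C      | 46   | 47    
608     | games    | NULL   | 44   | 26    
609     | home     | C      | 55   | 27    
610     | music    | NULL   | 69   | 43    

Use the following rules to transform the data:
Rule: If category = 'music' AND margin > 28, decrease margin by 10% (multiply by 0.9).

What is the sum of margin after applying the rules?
278.7

Step 1: Find records where category = 'music' AND margin > 28
Step 2: 1 records match, summing to 43
Step 3: After multiplier: 43 × 0.9 = 38.7
Step 4: Unaffected records sum: 240
Step 5: Final sum = 38.7 + 240 = 278.7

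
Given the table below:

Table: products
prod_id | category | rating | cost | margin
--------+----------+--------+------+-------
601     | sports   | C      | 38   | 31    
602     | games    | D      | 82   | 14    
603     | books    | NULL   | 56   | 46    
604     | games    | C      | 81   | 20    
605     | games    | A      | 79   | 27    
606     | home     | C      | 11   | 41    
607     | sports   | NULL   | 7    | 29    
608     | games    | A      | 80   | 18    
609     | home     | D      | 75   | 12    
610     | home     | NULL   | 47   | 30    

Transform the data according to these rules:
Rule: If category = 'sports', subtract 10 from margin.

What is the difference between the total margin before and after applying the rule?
20

Step 1: Original sum of margin = 268
Step 2: 2 records have category = 'sports'
Step 3: Each affected record changes by -10
Step 4: Total change = 2 × -10 = -20
Step 5: New sum = 268 + -20 = 248
Step 6: Difference = |248 - 268| = 20
        (Sum decreased by 20)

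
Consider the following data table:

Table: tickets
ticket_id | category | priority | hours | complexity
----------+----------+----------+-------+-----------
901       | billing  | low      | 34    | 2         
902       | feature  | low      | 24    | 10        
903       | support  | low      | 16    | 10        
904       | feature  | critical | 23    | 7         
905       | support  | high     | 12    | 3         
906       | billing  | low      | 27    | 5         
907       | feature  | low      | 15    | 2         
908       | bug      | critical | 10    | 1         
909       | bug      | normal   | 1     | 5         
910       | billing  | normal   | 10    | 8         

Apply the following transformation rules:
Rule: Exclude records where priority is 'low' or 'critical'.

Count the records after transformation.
3

Step 1: Count records to exclude
  - 5 (low) + 2 (critical) = 7 records
Step 2: Total records: 10
Step 3: Remaining = 10 - 7 = 3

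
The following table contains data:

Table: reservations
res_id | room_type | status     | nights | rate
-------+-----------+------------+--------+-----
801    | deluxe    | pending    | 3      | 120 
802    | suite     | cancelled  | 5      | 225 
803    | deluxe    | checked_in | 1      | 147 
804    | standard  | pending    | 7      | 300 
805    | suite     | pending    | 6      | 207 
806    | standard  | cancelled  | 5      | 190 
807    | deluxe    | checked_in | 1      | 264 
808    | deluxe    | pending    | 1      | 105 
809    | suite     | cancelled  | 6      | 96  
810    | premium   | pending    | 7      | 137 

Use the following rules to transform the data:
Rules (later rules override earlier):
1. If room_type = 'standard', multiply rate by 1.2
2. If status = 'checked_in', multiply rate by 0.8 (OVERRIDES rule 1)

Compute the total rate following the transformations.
1806.8

Step 1: Rule 2 takes priority for records with status = 'checked_in'
  - 2 records: 411 × 0.8 = 328.8
Step 2: Rule 1 applies to remaining records with room_type = 'standard'
  - 2 records: 490 × 1.2 = 588.0
Step 3: Other records unchanged: 890
Step 4: Final sum = 328.8 + 588.0 + 890 = 1806.8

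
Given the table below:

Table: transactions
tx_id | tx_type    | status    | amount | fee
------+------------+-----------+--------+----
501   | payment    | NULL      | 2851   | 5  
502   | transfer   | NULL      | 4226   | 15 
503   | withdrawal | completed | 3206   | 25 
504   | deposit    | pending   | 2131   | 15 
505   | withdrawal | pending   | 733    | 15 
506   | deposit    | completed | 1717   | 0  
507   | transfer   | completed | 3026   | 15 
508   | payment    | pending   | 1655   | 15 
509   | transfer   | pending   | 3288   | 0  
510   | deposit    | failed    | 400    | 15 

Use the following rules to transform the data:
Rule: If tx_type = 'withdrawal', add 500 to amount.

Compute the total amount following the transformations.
24233

Step 1: Count records where tx_type = 'withdrawal': 2
Step 2: Total bonus added: 2 × 500 = 1000
Step 3: Original sum of amount: 23233
Step 4: Final sum = 23233 + 1000 = 24233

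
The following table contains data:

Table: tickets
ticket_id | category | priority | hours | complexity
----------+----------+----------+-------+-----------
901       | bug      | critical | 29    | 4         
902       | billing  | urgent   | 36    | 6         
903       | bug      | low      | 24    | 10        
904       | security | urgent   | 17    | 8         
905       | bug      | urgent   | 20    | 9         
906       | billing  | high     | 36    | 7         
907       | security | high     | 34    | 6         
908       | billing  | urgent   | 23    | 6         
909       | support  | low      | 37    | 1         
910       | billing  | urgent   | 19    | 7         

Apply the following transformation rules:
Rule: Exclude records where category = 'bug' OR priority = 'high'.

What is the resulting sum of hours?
132

Step 1: Find records where category = 'bug' OR priority = 'high'
Step 2: 5 records match, summing to 143
Step 3: Original sum: 275
Step 4: Remaining sum = 275 - 143 = 132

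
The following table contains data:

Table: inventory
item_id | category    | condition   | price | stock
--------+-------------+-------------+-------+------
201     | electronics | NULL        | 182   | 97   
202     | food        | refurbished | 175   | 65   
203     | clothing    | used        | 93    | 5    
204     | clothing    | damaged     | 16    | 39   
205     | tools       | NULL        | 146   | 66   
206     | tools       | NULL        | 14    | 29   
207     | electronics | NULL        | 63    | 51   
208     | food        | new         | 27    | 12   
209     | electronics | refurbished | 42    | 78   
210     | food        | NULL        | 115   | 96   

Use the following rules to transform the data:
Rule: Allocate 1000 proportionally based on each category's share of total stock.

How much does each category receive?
clothing: 81.78, electronics: 420.07, food: 321.56, tools: 176.58

Step 1: Calculate total stock = 538
Step 2: Calculate each category's proportion:
  clothing: 44/538 = 8.18% → 81.78
  electronics: 226/538 = 42.01% → 420.07
  food: 173/538 = 32.16% → 321.56
  tools: 95/538 = 17.66% → 176.58
Step 3: Verify: sum of allocations ≈ 1000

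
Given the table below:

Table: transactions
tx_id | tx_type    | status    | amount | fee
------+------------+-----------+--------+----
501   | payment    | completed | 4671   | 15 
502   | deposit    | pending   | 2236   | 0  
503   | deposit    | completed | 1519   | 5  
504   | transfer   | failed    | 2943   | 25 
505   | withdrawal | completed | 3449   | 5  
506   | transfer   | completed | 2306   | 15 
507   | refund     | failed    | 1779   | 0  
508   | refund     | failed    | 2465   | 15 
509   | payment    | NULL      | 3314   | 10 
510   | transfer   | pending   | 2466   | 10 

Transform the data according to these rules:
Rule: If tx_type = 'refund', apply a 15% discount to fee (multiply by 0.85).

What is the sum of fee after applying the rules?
97.75

Step 1: Records with tx_type = 'refund' have total fee = 15
Step 2: Apply multiplier: 15 × 0.85 = 12.75
Step 3: Other records total: 85
Step 4: Final sum = 12.75 + 85 = 97.75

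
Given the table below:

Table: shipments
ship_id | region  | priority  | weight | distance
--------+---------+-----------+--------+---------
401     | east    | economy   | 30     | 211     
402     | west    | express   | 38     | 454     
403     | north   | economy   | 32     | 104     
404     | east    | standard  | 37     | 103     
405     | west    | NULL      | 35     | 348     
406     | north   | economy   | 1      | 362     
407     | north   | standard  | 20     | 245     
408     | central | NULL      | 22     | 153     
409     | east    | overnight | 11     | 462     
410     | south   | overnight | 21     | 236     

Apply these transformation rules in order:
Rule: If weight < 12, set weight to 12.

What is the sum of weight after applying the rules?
259

Step 1: 2 records have weight < 12
Step 2: These records originally summed to 12
Step 3: After setting to minimum: 2 × 12 = 24
Step 4: Unaffected records sum: 235
Step 5: Final sum = 24 + 235 = 259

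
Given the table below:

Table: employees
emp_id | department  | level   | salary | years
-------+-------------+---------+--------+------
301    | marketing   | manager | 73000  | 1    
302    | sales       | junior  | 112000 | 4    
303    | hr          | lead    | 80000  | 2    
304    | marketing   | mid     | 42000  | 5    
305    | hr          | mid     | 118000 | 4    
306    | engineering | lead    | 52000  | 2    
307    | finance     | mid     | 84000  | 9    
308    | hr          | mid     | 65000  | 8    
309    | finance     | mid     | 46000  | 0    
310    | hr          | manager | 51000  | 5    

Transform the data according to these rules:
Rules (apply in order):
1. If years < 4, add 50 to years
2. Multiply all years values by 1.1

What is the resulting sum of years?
264.0

Step 1: Apply Rule 1 - Add 50 to records with years < 4
  - 4 records affected: 5 + (4 × 50) = 205
  - Unaffected records: 35
  - Sum after Rule 1: 240
Step 2: Apply Rule 2 - Multiply all by 1.1
  - 240 × 1.1 = 264.0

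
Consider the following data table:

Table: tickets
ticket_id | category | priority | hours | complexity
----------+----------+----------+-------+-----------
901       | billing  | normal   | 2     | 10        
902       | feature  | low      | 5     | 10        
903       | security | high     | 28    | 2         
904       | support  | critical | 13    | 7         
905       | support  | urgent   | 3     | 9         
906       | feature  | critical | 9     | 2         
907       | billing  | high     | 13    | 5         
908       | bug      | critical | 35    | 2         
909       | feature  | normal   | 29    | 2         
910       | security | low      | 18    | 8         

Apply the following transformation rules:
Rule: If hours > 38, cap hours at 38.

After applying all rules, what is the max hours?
35

Step 1: Original maximum hours = 35
Step 2: Check cap of 38 against maximum
Step 3: No records exceed the cap (max 35 <= cap 38), so no capping applies
Step 4: Maximum after transformation = 35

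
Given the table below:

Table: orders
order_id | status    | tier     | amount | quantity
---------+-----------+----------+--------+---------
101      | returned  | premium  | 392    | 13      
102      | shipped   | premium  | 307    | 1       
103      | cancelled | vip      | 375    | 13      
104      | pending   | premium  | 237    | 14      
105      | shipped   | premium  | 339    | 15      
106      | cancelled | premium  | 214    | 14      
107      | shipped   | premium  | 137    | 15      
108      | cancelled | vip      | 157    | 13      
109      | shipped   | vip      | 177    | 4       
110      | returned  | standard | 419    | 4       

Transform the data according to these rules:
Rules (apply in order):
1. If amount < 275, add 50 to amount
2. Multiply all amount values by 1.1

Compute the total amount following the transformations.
3304.4

Step 1: Apply Rule 1 - Add 50 to records with amount < 275
  - 5 records affected: 922 + (5 × 50) = 1172
  - Unaffected records: 1832
  - Sum after Rule 1: 3004
Step 2: Apply Rule 2 - Multiply all by 1.1
  - 3004 × 1.1 = 3304.4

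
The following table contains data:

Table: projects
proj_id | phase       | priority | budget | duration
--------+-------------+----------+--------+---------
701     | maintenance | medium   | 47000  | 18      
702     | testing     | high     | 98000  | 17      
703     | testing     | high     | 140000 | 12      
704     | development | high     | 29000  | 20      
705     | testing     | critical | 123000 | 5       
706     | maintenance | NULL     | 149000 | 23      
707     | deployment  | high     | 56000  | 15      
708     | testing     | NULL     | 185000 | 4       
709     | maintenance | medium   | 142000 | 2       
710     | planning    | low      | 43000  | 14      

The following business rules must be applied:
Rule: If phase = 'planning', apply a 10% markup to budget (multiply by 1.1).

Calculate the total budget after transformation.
1016300.0

Step 1: Records with phase = 'planning' have total budget = 43000
Step 2: Apply multiplier: 43000 × 1.1 = 47300.0
Step 3: Other records total: 969000
Step 4: Final sum = 47300.0 + 969000 = 1016300.0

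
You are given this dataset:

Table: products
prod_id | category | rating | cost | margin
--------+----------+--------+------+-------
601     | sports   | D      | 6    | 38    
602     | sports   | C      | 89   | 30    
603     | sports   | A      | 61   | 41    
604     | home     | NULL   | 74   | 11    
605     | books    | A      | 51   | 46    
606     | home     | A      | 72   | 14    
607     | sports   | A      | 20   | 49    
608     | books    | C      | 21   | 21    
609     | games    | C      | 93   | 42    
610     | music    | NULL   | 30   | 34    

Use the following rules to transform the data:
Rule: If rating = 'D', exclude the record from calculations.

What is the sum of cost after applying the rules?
511

Step 1: Identify records where rating = 'D'
Step 2: The excluded records sum to 6
Step 3: Original total cost = 517
Step 4: Remaining total = 517 - 6 = 511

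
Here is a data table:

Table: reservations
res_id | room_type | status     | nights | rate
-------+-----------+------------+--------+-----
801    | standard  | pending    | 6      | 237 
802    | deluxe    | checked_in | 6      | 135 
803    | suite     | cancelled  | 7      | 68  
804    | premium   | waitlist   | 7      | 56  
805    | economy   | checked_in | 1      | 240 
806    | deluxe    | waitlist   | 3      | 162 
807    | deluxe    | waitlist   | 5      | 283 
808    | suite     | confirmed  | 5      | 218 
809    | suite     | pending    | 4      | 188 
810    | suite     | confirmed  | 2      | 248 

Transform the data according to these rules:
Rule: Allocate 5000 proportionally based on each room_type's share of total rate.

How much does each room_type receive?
deluxe: 1580.38, economy: 653.95, premium: 152.59, standard: 645.78, suite: 1967.3

Step 1: Calculate total rate = 1835
Step 2: Calculate each room_type's proportion:
  deluxe: 580/1835 = 31.61% → 1580.38
  economy: 240/1835 = 13.08% → 653.95
  premium: 56/1835 = 3.05% → 152.59
  standard: 237/1835 = 12.92% → 645.78
  suite: 722/1835 = 39.35% → 1967.3
Step 3: Verify: sum of allocations ≈ 5000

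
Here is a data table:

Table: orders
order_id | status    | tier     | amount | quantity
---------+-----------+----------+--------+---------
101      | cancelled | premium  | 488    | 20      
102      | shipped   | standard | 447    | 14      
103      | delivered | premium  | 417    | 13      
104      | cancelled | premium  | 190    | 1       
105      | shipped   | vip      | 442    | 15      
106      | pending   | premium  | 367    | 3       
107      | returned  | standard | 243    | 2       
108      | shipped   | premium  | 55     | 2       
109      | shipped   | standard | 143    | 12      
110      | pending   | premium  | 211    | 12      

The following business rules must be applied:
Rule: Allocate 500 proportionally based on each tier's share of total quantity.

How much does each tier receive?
premium: 271.28, standard: 148.94, vip: 79.79

Step 1: Calculate total quantity = 94
Step 2: Calculate each tier's proportion:
  premium: 51/94 = 54.26% → 271.28
  standard: 28/94 = 29.79% → 148.94
  vip: 15/94 = 15.96% → 79.79
Step 3: Verify: sum of allocations ≈ 500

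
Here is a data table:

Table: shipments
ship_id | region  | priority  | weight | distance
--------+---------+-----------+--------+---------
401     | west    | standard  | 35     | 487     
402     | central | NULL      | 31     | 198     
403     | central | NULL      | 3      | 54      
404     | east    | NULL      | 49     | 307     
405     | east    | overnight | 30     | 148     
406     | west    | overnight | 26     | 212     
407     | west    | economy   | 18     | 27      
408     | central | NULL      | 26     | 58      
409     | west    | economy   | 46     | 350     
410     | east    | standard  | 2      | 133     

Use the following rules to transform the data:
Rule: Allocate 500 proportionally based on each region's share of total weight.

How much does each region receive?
central: 112.78, east: 152.26, west: 234.96

Step 1: Calculate total weight = 266
Step 2: Calculate each region's proportion:
  central: 60/266 = 22.56% → 112.78
  east: 81/266 = 30.45% → 152.26
  west: 125/266 = 46.99% → 234.96
Step 3: Verify: sum of allocations ≈ 500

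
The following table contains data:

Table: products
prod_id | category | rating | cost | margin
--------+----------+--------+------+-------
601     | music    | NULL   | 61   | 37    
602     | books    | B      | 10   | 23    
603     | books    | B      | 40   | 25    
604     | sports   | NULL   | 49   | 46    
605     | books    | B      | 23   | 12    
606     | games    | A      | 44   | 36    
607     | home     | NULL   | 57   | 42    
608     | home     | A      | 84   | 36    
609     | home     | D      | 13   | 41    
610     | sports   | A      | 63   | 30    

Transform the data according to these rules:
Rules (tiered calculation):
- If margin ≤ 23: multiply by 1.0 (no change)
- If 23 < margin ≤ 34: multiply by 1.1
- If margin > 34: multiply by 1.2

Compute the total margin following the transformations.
381.1

Step 1: Tier 1 (margin ≤ 23): 2 records, sum = 35 × 1.0 = 35.0
Step 2: Tier 2 (23 < margin ≤ 34): 2 records, sum = 55 × 1.1 = 60.5
Step 3: Tier 3 (margin > 34): 6 records, sum = 238 × 1.2 = 285.6
Step 4: Final sum = 35.0 + 60.5 + 285.6 = 381.1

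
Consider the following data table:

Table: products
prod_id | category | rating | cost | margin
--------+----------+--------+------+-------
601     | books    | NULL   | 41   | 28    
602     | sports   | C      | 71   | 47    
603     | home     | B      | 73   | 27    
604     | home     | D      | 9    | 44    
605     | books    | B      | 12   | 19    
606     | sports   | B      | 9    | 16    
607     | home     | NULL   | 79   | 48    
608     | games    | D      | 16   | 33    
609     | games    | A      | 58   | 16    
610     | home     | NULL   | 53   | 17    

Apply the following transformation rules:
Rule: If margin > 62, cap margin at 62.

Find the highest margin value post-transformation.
48

Step 1: Original maximum margin = 48
Step 2: Check cap of 62 against maximum
Step 3: No records exceed the cap (max 48 <= cap 62), so no capping applies
Step 4: Maximum after transformation = 48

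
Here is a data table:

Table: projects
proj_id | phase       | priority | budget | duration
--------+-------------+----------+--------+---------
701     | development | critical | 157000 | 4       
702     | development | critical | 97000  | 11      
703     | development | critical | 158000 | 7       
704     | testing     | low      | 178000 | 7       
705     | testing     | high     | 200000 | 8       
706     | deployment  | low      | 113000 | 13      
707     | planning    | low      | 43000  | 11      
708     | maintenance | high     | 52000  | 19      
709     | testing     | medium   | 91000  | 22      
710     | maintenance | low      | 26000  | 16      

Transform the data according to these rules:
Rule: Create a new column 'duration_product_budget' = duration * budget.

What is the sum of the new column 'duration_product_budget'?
10995000

Step 1: For each record, compute duration * budget
Example calculations:
  4 * 157000 = 628000
  11 * 97000 = 1067000
  7 * 158000 = 1106000
  ...
Step 2: Sum all derived values
Step 3: Total = 10995000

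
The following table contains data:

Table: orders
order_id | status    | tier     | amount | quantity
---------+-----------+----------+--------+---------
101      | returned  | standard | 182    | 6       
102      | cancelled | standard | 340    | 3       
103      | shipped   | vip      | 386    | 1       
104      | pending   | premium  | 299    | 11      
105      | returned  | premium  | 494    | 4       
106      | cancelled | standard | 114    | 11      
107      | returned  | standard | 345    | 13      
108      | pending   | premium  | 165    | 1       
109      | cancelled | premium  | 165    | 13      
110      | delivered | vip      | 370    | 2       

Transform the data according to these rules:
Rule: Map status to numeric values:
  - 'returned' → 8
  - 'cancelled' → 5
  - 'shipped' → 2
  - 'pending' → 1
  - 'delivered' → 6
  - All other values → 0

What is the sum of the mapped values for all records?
49

Step 1: Apply mapping to each record
Step 2: Count by status:
  'returned': 3 records × 8 = 24
  'cancelled': 3 records × 5 = 15
  'shipped': 1 records × 2 = 2
  'pending': 2 records × 1 = 2
  'delivered': 1 records × 6 = 6
Step 3: Sum all mapped values = 49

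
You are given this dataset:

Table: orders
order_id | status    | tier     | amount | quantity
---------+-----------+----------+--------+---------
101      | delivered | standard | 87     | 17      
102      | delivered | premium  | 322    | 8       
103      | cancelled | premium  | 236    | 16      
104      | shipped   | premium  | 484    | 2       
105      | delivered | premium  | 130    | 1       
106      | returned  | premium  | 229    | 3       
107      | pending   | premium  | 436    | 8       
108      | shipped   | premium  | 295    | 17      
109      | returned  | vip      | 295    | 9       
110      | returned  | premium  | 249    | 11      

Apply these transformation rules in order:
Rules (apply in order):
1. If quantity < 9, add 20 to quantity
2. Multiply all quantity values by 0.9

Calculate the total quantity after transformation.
172.8

Step 1: Apply Rule 1 - Add 20 to records with quantity < 9
  - 5 records affected: 22 + (5 × 20) = 122
  - Unaffected records: 70
  - Sum after Rule 1: 192
Step 2: Apply Rule 2 - Multiply all by 0.9
  - 192 × 0.9 = 172.8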